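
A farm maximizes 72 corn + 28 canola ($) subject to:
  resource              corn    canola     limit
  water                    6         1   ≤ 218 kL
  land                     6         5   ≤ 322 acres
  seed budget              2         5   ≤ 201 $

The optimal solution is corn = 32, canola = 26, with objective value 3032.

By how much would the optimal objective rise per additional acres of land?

4

Check each constraint at x*: water 218/218 (tight); land 322/322 (tight); seed budget 194/201 (slack 7).
Since seed budget is not tight, its dual is 0.
Dual feasibility on the basic columns requires 6·y_water + 6·y_land = 72, 1·y_water + 5·y_land = 28.
This yields shadow prices y_water = 8, y_land = 4.
Shadow price of land = 4.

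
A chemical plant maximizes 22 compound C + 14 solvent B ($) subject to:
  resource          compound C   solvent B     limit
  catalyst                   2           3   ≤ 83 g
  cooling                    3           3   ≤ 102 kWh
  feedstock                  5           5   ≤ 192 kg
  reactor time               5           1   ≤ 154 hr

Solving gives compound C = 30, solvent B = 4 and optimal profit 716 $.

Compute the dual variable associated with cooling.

4

Check each constraint at x*: catalyst 72/83 (slack 11); cooling 102/102 (tight); feedstock 170/192 (slack 22); reactor time 154/154 (tight).
Slack constraints have shadow price 0 (complementary slackness).
The binding rows give the dual system: 3·y_cooling + 5·y_reactor time = 22 and 3·y_cooling + 1·y_reactor time = 14.
→ y_cooling = 4 and y_reactor time = 2.
Shadow price of cooling = 4.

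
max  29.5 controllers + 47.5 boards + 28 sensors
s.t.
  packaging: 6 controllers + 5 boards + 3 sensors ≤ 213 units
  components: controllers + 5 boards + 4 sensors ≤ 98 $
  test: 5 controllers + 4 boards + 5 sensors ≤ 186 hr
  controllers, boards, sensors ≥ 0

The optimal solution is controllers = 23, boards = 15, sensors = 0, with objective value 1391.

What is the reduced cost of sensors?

-6

Binding: packaging and components. Non-binding: test (11 unused).
Since test is not tight, its dual is 0.
From A_Bᵀ y = c: 6·y_packaging + 1·y_components = 29.5; 5·y_packaging + 5·y_components = 47.5.
→ y_packaging = 4 and y_components = 5.5.
Reduced cost of sensors: c₃ − yᵀa₃ = 28 − (4·3 + 5.5·4) = 28 − 34 = -6.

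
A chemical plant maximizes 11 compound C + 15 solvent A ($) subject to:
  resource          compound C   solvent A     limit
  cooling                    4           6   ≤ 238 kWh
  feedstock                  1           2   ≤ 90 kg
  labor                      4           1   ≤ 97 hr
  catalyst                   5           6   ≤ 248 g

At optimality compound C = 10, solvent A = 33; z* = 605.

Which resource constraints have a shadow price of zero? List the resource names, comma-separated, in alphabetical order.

cooling: 238/238 (binding)
feedstock: 76/90 (slack 14)
labor: 73/97 (slack 24)
catalyst: 248/248 (binding)
By complementary slackness, a constraint with positive slack has shadow price 0 → feedstock, labor.

feedstock, labor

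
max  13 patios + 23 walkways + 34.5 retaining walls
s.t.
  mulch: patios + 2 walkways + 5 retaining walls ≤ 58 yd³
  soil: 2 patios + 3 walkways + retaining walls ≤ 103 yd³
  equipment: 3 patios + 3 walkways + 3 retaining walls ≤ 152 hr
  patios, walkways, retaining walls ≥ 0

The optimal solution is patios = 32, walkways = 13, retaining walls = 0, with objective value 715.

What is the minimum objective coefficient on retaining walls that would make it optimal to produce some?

38

Check each constraint at x*: mulch 58/58 (tight); soil 103/103 (tight); equipment 135/152 (slack 17).
By complementary slackness, y = 0 for the non-binding constraint.
From A_Bᵀ y = c: 1·y_mulch + 2·y_soil = 13; 2·y_mulch + 3·y_soil = 23.
This yields shadow prices y_mulch = 7, y_soil = 3.
retaining walls enters the basis when its profit ≥ yᵀa₃ = 7·5 + 3·1 = 38.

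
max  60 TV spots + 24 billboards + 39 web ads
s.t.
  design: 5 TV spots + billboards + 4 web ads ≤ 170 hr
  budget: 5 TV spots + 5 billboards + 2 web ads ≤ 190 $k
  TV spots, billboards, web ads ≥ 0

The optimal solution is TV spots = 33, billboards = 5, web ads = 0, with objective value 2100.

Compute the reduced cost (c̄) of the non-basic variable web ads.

-3

Both design and budget are binding at x*.
The binding rows give the dual system: 5·y_design + 5·y_budget = 60 and 1·y_design + 5·y_budget = 24.
→ y_design = 9 and y_budget = 3.
Reduced cost of web ads: c₃ − yᵀa₃ = 39 − (9·4 + 3·2) = 39 − 42 = -3.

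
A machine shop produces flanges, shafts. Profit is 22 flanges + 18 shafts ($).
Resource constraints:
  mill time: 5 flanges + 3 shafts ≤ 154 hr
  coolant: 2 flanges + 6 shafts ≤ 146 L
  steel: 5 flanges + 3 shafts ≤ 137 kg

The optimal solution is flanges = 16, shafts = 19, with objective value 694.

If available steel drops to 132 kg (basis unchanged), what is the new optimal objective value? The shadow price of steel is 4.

674

Δb = -5, so new z* = 694 + (4)·(-5) = 694 − 20 = 674.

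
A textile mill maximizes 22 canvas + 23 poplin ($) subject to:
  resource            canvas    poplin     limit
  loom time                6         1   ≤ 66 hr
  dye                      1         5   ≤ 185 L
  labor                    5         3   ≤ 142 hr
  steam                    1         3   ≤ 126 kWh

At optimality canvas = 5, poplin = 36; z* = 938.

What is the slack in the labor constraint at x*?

labor used = 5·5 + 3·36 = 133; slack = 142 − 133 = 9.

9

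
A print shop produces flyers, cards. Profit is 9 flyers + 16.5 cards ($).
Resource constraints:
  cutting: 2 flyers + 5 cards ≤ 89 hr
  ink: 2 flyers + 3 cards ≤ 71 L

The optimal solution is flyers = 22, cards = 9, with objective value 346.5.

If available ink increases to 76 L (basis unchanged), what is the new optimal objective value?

Check each constraint at x*: cutting 89/89 (tight); ink 71/71 (tight).
From A_Bᵀ y = c: 2·y_cutting + 2·y_ink = 9; 5·y_cutting + 3·y_ink = 16.5.
This yields shadow prices y_cutting = 1.5, y_ink = 3.
Δz = y_ink·Δb = 3 × (5) = 15, so new z* = 346.5 + 15 = 361.5.

361.5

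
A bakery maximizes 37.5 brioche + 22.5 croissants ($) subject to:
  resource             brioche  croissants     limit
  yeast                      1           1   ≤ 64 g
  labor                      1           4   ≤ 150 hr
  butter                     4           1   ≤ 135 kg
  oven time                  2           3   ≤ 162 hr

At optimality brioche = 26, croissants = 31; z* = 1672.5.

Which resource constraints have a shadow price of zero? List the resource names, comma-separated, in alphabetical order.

yeast: 57/64 (slack 7)
labor: 150/150 (binding)
butter: 135/135 (binding)
oven time: 145/162 (slack 17)
By complementary slackness, a constraint with positive slack has shadow price 0 → oven time, yeast.

oven time, yeast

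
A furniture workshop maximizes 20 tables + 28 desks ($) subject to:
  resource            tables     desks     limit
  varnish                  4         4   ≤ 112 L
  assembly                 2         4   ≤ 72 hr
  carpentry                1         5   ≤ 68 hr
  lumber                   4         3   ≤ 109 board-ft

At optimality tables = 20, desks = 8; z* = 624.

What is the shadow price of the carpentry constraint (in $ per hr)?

At the optimum: varnish uses 112 of 112 (binding); assembly uses 72 of 72 (binding); carpentry uses 60 of 68 (slack = 8); lumber uses 104 of 109 (slack = 5).
Since carpentry, lumber are not tight, their duals are 0.
Dual feasibility on the basic columns requires 4·y_varnish + 2·y_assembly = 20, 4·y_varnish + 4·y_assembly = 28.
Solving: y_varnish = 3, y_assembly = 4.
Shadow price of carpentry = 0.

0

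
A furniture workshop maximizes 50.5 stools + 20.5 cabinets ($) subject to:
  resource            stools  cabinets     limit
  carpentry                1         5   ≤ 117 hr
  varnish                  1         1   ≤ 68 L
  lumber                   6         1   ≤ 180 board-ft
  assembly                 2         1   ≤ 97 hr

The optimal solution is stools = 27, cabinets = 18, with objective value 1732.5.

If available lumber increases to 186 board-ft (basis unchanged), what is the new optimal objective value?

Binding: carpentry and lumber. Non-binding: varnish (23 unused), assembly (25 unused).
By complementary slackness, y = 0 for the non-binding constraints.
From A_Bᵀ y = c: 1·y_carpentry + 6·y_lumber = 50.5; 5·y_carpentry + 1·y_lumber = 20.5.
This yields shadow prices y_carpentry = 2.5, y_lumber = 8.
Δz = y_lumber·Δb = 8 × (6) = 48, so new z* = 1732.5 + 48 = 1780.5.

1780.5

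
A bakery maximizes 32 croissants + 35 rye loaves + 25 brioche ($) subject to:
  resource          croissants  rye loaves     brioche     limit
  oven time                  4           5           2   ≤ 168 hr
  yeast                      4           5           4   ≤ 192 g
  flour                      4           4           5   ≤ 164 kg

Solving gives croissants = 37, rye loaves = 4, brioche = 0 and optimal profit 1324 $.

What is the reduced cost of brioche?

-6

At the optimum: oven time uses 168 of 168 (binding); yeast uses 168 of 192 (slack = 24); flour uses 164 of 164 (binding).
Since yeast is not tight, its dual is 0.
From A_Bᵀ y = c: 4·y_oven time + 4·y_flour = 32; 5·y_oven time + 4·y_flour = 35.
Solving: y_oven time = 3, y_flour = 5.
Reduced cost of brioche: c₃ − yᵀa₃ = 25 − (3·2 + 5·5) = 25 − 31 = -6.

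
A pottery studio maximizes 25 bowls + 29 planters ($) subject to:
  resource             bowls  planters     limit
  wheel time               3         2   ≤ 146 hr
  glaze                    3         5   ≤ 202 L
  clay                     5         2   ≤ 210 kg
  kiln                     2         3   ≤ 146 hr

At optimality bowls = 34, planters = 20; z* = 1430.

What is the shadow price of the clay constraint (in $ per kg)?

At the optimum: wheel time uses 142 of 146 (slack = 4); glaze uses 202 of 202 (binding); clay uses 210 of 210 (binding); kiln uses 128 of 146 (slack = 18).
Since wheel time, kiln are not tight, their duals are 0.
From A_Bᵀ y = c: 3·y_glaze + 5·y_clay = 25; 5·y_glaze + 2·y_clay = 29.
This yields shadow prices y_glaze = 5, y_clay = 2.
Shadow price of clay = 2.

2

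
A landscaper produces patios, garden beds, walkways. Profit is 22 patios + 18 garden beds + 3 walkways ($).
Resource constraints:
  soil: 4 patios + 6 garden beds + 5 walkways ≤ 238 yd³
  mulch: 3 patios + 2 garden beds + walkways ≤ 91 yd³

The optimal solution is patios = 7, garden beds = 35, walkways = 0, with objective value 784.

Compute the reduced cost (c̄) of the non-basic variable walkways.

At the optimum: soil uses 238 of 238 (binding); mulch uses 91 of 91 (binding).
The binding rows give the dual system: 4·y_soil + 3·y_mulch = 22 and 6·y_soil + 2·y_mulch = 18.
This yields shadow prices y_soil = 1, y_mulch = 6.
Reduced cost of walkways: c₃ − yᵀa₃ = 3 − (1·5 + 6·1) = 3 − 11 = -8.

-8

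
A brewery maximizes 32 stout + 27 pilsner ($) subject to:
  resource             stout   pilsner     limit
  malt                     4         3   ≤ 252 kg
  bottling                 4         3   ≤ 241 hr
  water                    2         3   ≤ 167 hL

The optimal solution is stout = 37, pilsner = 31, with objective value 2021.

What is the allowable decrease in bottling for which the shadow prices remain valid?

74

Binding constraints: bottling, water. The basis is B = [[4,3],[2,3]] with det 6.
Per unit decrease in bottling, x* moves by d = (-0.5, 0.3333).
The basis stays optimal until stout reaches 0; allowable decrease = 74 hr.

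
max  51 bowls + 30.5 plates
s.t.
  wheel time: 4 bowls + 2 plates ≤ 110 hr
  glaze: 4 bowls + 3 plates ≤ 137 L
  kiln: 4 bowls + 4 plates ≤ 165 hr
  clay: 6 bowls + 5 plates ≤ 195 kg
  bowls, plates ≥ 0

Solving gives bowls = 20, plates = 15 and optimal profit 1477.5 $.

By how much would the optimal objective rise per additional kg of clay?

2.5

Binding: wheel time and clay. Non-binding: glaze (12 unused), kiln (25 unused).
By complementary slackness, y = 0 for the non-binding constraints.
The binding rows give the dual system: 4·y_wheel time + 6·y_clay = 51 and 2·y_wheel time + 5·y_clay = 30.5.
This yields shadow prices y_wheel time = 9, y_clay = 2.5.
Shadow price of clay = 2.5.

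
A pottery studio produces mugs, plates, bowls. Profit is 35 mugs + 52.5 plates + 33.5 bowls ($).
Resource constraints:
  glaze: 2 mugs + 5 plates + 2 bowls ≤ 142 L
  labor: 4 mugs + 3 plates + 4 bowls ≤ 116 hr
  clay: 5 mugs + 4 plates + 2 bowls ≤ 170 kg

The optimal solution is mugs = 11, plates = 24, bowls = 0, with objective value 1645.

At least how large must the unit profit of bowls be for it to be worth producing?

At the optimum: glaze uses 142 of 142 (binding); labor uses 116 of 116 (binding); clay uses 151 of 170 (slack = 19).
Since clay is not tight, its dual is 0.
From A_Bᵀ y = c: 2·y_glaze + 4·y_labor = 35; 5·y_glaze + 3·y_labor = 52.5.
→ y_glaze = 7.5 and y_labor = 5.
bowls enters the basis when its profit ≥ yᵀa₃ = 7.5·2 + 5·4 = 35.

35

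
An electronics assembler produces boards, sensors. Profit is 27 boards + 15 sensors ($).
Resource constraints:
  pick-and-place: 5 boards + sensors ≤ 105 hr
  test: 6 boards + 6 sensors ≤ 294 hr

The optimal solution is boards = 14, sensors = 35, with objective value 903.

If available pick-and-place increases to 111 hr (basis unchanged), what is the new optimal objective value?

921

Check each constraint at x*: pick-and-place 105/105 (tight); test 294/294 (tight).
Dual feasibility on the basic columns requires 5·y_pick-and-place + 6·y_test = 27, 1·y_pick-and-place + 6·y_test = 15.
Solving: y_pick-and-place = 3, y_test = 2.
Δz = y_pick-and-place·Δb = 3 × (6) = 18, so new z* = 903 + 18 = 921.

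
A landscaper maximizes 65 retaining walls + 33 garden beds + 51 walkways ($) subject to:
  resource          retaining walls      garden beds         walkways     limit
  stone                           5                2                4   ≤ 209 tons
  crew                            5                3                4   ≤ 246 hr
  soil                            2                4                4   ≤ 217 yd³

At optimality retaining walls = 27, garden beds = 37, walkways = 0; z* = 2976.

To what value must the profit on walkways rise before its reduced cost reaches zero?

Binding: stone and crew. Non-binding: soil (15 unused).
Slack constraints have shadow price 0 (complementary slackness).
From A_Bᵀ y = c: 5·y_stone + 5·y_crew = 65; 2·y_stone + 3·y_crew = 33.
→ y_stone = 6 and y_crew = 7.
walkways enters the basis when its profit ≥ yᵀa₃ = 6·4 + 7·4 = 52.

52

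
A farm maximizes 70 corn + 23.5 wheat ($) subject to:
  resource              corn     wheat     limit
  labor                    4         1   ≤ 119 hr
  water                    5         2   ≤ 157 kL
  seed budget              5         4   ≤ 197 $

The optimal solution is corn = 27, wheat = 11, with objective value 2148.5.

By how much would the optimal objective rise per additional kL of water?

8

Check each constraint at x*: labor 119/119 (tight); water 157/157 (tight); seed budget 179/197 (slack 18).
By complementary slackness, y = 0 for the non-binding constraint.
From A_Bᵀ y = c: 4·y_labor + 5·y_water = 70; 1·y_labor + 2·y_water = 23.5.
Solving: y_labor = 7.5, y_water = 8.
Shadow price of water = 8.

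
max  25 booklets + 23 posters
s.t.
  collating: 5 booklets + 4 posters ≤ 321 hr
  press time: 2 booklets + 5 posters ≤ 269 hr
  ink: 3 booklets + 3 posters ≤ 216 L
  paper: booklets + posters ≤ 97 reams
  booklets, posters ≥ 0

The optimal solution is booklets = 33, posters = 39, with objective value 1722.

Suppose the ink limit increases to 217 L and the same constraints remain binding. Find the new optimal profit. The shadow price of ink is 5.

1727

Δb = 1, so new z* = 1722 + (5)·(1) = 1722 + 5 = 1727.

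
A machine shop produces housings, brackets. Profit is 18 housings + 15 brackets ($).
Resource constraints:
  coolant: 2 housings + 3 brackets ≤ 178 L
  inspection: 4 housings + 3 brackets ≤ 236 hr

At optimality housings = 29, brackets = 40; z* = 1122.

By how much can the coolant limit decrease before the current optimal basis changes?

Binding constraints: coolant, inspection. The basis is B = [[2,3],[4,3]] with det -6.
Per unit decrease in coolant, x* moves by d = (0.5, -0.6667).
The basis stays optimal until brackets reaches 0; allowable decrease = 60 L.

60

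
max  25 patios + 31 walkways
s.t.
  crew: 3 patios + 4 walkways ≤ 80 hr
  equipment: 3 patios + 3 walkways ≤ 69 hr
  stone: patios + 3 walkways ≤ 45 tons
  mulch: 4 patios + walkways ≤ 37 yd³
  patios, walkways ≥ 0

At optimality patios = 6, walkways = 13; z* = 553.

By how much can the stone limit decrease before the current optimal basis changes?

Binding constraints: stone, mulch. The basis is B = [[1,3],[4,1]] with det -11.
Per unit decrease in stone, x* moves by d = (0.0909, -0.3636).
The basis stays optimal until walkways reaches 0; allowable decrease = 35.75 tons.

35.75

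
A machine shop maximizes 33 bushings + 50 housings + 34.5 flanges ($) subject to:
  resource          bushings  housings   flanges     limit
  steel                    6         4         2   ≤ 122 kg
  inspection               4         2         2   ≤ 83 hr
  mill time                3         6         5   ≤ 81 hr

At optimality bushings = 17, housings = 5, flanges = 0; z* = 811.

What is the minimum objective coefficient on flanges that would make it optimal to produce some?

Check each constraint at x*: steel 122/122 (tight); inspection 78/83 (slack 5); mill time 81/81 (tight).
Slack constraints have shadow price 0 (complementary slackness).
The binding rows give the dual system: 6·y_steel + 3·y_mill time = 33 and 4·y_steel + 6·y_mill time = 50.
This yields shadow prices y_steel = 2, y_mill time = 7.
flanges enters the basis when its profit ≥ yᵀa₃ = 2·2 + 7·5 = 39.

39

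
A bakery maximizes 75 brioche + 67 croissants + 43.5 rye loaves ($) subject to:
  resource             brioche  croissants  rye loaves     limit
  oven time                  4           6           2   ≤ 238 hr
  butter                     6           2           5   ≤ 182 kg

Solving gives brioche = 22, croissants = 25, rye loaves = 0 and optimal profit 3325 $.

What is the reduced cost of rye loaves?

At the optimum: oven time uses 238 of 238 (binding); butter uses 182 of 182 (binding).
From A_Bᵀ y = c: 4·y_oven time + 6·y_butter = 75; 6·y_oven time + 2·y_butter = 67.
This yields shadow prices y_oven time = 9, y_butter = 6.5.
Reduced cost of rye loaves: c₃ − yᵀa₃ = 43.5 − (9·2 + 6.5·5) = 43.5 − 50.5 = -7.

-7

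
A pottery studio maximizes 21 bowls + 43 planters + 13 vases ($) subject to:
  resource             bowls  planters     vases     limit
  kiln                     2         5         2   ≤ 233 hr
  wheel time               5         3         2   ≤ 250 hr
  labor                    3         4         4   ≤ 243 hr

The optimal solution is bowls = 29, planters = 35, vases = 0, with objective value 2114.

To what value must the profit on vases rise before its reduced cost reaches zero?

Check each constraint at x*: kiln 233/233 (tight); wheel time 250/250 (tight); labor 227/243 (slack 16).
By complementary slackness, y = 0 for the non-binding constraint.
The binding rows give the dual system: 2·y_kiln + 5·y_wheel time = 21 and 5·y_kiln + 3·y_wheel time = 43.
Solving: y_kiln = 8, y_wheel time = 1.
vases enters the basis when its profit ≥ yᵀa₃ = 8·2 + 1·2 = 18.

18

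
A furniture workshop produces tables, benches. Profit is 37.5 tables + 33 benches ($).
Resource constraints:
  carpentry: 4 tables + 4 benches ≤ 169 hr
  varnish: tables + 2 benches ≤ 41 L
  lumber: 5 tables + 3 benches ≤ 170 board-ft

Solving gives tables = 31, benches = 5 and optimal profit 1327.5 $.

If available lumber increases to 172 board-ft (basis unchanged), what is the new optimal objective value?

1339.5

At the optimum: carpentry uses 144 of 169 (slack = 25); varnish uses 41 of 41 (binding); lumber uses 170 of 170 (binding).
Since carpentry is not tight, its dual is 0.
The binding rows give the dual system: 1·y_varnish + 5·y_lumber = 37.5 and 2·y_varnish + 3·y_lumber = 33.
This yields shadow prices y_varnish = 7.5, y_lumber = 6.
Δz = y_lumber·Δb = 6 × (2) = 12, so new z* = 1327.5 + 12 = 1339.5.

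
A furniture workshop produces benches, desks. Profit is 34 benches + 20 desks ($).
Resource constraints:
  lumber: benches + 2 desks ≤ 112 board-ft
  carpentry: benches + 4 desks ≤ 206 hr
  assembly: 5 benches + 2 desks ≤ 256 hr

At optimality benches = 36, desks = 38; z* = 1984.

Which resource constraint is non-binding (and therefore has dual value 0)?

carpentry

lumber: 112/112 (binding)
carpentry: 188/206 (slack 18)
assembly: 256/256 (binding)
By complementary slackness, a constraint with positive slack has shadow price 0 → carpentry.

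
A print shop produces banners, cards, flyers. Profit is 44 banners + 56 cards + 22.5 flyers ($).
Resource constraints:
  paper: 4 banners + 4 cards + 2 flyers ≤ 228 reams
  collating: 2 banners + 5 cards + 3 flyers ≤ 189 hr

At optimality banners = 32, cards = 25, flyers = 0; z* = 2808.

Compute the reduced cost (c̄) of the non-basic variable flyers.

Both paper and collating are binding at x*.
The binding rows give the dual system: 4·y_paper + 2·y_collating = 44 and 4·y_paper + 5·y_collating = 56.
This yields shadow prices y_paper = 9, y_collating = 4.
Reduced cost of flyers: c₃ − yᵀa₃ = 22.5 − (9·2 + 4·3) = 22.5 − 30 = -7.5.

-7.5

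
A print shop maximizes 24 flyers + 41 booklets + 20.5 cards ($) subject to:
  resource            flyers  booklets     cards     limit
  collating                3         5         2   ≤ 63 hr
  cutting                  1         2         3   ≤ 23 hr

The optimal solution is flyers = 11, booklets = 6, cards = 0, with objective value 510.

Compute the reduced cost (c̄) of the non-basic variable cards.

-2.5

Check each constraint at x*: collating 63/63 (tight); cutting 23/23 (tight).
From A_Bᵀ y = c: 3·y_collating + 1·y_cutting = 24; 5·y_collating + 2·y_cutting = 41.
→ y_collating = 7 and y_cutting = 3.
Reduced cost of cards: c₃ − yᵀa₃ = 20.5 − (7·2 + 3·3) = 20.5 − 23 = -2.5.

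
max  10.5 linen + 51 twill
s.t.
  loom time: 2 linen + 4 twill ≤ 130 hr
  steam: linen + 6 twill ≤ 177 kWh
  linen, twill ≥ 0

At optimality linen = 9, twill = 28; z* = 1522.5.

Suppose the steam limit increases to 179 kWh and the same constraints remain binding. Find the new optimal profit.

At the optimum: loom time uses 130 of 130 (binding); steam uses 177 of 177 (binding).
From A_Bᵀ y = c: 2·y_loom time + 1·y_steam = 10.5; 4·y_loom time + 6·y_steam = 51.
Solving: y_loom time = 1.5, y_steam = 7.5.
Δz = y_steam·Δb = 7.5 × (2) = 15, so new z* = 1522.5 + 15 = 1537.5.

1537.5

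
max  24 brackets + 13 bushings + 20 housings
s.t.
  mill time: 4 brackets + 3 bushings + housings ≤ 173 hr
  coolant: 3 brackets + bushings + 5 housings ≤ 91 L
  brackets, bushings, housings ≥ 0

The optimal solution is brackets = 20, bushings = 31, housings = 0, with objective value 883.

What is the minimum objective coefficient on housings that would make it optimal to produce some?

23

Check each constraint at x*: mill time 173/173 (tight); coolant 91/91 (tight).
Dual feasibility on the basic columns requires 4·y_mill time + 3·y_coolant = 24, 3·y_mill time + 1·y_coolant = 13.
→ y_mill time = 3 and y_coolant = 4.
housings enters the basis when its profit ≥ yᵀa₃ = 3·1 + 4·5 = 23.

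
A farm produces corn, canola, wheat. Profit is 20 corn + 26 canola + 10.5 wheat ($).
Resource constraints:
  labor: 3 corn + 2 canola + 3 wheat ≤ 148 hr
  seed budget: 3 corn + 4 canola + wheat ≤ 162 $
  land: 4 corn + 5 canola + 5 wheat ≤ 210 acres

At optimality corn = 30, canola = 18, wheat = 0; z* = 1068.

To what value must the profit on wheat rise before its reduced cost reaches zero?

14

Check each constraint at x*: labor 126/148 (slack 22); seed budget 162/162 (tight); land 210/210 (tight).
By complementary slackness, y = 0 for the non-binding constraint.
Dual feasibility on the basic columns requires 3·y_seed budget + 4·y_land = 20, 4·y_seed budget + 5·y_land = 26.
This yields shadow prices y_seed budget = 4, y_land = 2.
wheat enters the basis when its profit ≥ yᵀa₃ = 4·1 + 2·5 = 14.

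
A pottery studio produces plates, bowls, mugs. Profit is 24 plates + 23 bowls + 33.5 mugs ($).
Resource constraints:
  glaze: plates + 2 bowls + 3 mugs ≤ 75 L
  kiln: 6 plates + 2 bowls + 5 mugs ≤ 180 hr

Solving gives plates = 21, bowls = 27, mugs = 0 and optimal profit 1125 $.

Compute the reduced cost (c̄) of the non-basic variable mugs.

-6

Check each constraint at x*: glaze 75/75 (tight); kiln 180/180 (tight).
Dual feasibility on the basic columns requires 1·y_glaze + 6·y_kiln = 24, 2·y_glaze + 2·y_kiln = 23.
→ y_glaze = 9 and y_kiln = 2.5.
Reduced cost of mugs: c₃ − yᵀa₃ = 33.5 − (9·3 + 2.5·5) = 33.5 − 39.5 = -6.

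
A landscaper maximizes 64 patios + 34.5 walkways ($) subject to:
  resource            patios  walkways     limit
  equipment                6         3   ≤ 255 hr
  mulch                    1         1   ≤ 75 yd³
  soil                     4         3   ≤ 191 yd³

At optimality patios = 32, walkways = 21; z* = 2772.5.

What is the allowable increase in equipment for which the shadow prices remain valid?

Binding constraints: equipment, soil. The basis is B = [[6,3],[4,3]] with det 6.
Per unit increase in equipment, x* moves by d = (0.5, -0.6667).
The basis stays optimal until walkways reaches 0; allowable increase = 31.5 hr.

31.5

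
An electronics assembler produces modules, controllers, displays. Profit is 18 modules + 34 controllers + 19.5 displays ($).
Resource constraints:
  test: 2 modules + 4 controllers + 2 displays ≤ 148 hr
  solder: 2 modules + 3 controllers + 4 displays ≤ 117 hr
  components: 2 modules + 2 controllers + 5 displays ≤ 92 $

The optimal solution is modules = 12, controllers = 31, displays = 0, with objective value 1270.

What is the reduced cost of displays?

At the optimum: test uses 148 of 148 (binding); solder uses 117 of 117 (binding); components uses 86 of 92 (slack = 6).
Since components is not tight, its dual is 0.
The binding rows give the dual system: 2·y_test + 2·y_solder = 18 and 4·y_test + 3·y_solder = 34.
Solving: y_test = 7, y_solder = 2.
Reduced cost of displays: c₃ − yᵀa₃ = 19.5 − (7·2 + 2·4) = 19.5 − 22 = -2.5.

-2.5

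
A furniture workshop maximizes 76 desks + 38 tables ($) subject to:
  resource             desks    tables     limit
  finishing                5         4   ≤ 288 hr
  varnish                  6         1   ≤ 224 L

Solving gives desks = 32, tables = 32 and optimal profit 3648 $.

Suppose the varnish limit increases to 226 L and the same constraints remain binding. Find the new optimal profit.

3660

Both finishing and varnish are binding at x*.
From A_Bᵀ y = c: 5·y_finishing + 6·y_varnish = 76; 4·y_finishing + 1·y_varnish = 38.
→ y_finishing = 8 and y_varnish = 6.
Δz = y_varnish·Δb = 6 × (2) = 12, so new z* = 3648 + 12 = 3660.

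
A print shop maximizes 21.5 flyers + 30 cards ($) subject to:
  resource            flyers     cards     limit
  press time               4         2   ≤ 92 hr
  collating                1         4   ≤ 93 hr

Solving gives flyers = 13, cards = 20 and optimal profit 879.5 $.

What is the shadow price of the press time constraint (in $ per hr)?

Check each constraint at x*: press time 92/92 (tight); collating 93/93 (tight).
Dual feasibility on the basic columns requires 4·y_press time + 1·y_collating = 21.5, 2·y_press time + 4·y_collating = 30.
This yields shadow prices y_press time = 4, y_collating = 5.5.
Shadow price of press time = 4.

4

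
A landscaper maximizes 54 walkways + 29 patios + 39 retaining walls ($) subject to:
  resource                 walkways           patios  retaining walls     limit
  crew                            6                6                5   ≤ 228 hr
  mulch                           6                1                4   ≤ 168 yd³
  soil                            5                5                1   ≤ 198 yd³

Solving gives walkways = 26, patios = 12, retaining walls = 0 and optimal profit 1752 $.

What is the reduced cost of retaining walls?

-1

Binding: crew and mulch. Non-binding: soil (8 unused).
Since soil is not tight, its dual is 0.
From A_Bᵀ y = c: 6·y_crew + 6·y_mulch = 54; 6·y_crew + 1·y_mulch = 29.
Solving: y_crew = 4, y_mulch = 5.
Reduced cost of retaining walls: c₃ − yᵀa₃ = 39 − (4·5 + 5·4) = 39 − 40 = -1.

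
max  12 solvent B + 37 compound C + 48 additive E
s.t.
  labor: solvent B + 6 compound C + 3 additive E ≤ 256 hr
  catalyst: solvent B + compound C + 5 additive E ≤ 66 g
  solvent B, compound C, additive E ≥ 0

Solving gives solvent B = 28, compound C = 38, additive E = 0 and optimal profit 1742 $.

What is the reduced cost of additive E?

-2

Check each constraint at x*: labor 256/256 (tight); catalyst 66/66 (tight).
The binding rows give the dual system: 1·y_labor + 1·y_catalyst = 12 and 6·y_labor + 1·y_catalyst = 37.
→ y_labor = 5 and y_catalyst = 7.
Reduced cost of additive E: c₃ − yᵀa₃ = 48 − (5·3 + 7·5) = 48 − 50 = -2.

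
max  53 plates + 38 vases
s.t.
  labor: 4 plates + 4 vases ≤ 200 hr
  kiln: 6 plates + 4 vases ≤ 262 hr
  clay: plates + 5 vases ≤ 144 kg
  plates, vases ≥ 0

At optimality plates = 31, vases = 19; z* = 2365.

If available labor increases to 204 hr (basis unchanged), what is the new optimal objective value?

2373

At the optimum: labor uses 200 of 200 (binding); kiln uses 262 of 262 (binding); clay uses 126 of 144 (slack = 18).
By complementary slackness, y = 0 for the non-binding constraint.
Dual feasibility on the basic columns requires 4·y_labor + 6·y_kiln = 53, 4·y_labor + 4·y_kiln = 38.
This yields shadow prices y_labor = 2, y_kiln = 7.5.
Δz = y_labor·Δb = 2 × (4) = 8, so new z* = 2365 + 8 = 2373.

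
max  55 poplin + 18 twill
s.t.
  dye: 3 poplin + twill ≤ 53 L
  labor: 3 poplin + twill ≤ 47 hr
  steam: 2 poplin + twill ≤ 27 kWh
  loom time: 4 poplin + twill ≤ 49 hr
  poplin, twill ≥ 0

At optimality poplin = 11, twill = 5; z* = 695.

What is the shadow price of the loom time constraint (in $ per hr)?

9.5

Check each constraint at x*: dye 38/53 (slack 15); labor 38/47 (slack 9); steam 27/27 (tight); loom time 49/49 (tight).
Slack constraints have shadow price 0 (complementary slackness).
The binding rows give the dual system: 2·y_steam + 4·y_loom time = 55 and 1·y_steam + 1·y_loom time = 18.
→ y_steam = 8.5 and y_loom time = 9.5.
Shadow price of loom time = 9.5.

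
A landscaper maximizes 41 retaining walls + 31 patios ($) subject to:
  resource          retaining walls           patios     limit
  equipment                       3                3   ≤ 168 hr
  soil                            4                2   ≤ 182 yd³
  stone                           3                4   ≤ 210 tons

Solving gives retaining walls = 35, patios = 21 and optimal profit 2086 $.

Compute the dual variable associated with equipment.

7

Check each constraint at x*: equipment 168/168 (tight); soil 182/182 (tight); stone 189/210 (slack 21).
Since stone is not tight, its dual is 0.
Dual feasibility on the basic columns requires 3·y_equipment + 4·y_soil = 41, 3·y_equipment + 2·y_soil = 31.
This yields shadow prices y_equipment = 7, y_soil = 5.
Shadow price of equipment = 7.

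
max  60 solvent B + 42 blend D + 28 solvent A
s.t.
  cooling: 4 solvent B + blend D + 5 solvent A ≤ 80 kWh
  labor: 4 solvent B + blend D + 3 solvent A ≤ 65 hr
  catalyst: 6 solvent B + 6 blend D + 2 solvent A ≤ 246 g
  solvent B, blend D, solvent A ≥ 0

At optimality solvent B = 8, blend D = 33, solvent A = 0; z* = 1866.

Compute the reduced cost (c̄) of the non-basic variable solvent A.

-2

Binding: labor and catalyst. Non-binding: cooling (15 unused).
Since cooling is not tight, its dual is 0.
The binding rows give the dual system: 4·y_labor + 6·y_catalyst = 60 and 1·y_labor + 6·y_catalyst = 42.
Solving: y_labor = 6, y_catalyst = 6.
Reduced cost of solvent A: c₃ − yᵀa₃ = 28 − (6·3 + 6·2) = 28 − 30 = -2.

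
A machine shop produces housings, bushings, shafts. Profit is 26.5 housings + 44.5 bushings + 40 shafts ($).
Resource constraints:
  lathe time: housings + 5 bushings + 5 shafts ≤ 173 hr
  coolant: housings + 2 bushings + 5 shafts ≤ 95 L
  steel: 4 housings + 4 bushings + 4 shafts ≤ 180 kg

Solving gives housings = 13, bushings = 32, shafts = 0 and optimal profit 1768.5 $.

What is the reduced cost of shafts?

-4.5

At the optimum: lathe time uses 173 of 173 (binding); coolant uses 77 of 95 (slack = 18); steel uses 180 of 180 (binding).
Since coolant is not tight, its dual is 0.
The binding rows give the dual system: 1·y_lathe time + 4·y_steel = 26.5 and 5·y_lathe time + 4·y_steel = 44.5.
Solving: y_lathe time = 4.5, y_steel = 5.5.
Reduced cost of shafts: c₃ − yᵀa₃ = 40 − (4.5·5 + 5.5·4) = 40 − 44.5 = -4.5.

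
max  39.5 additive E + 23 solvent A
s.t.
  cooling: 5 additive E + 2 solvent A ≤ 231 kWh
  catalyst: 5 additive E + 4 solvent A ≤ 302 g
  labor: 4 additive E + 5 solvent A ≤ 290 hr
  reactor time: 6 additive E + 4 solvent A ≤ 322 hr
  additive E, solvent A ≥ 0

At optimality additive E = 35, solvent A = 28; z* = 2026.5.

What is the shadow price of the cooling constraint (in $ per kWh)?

2.5

Binding: cooling and reactor time. Non-binding: catalyst (15 unused), labor (10 unused).
Since catalyst, labor are not tight, their duals are 0.
The binding rows give the dual system: 5·y_cooling + 6·y_reactor time = 39.5 and 2·y_cooling + 4·y_reactor time = 23.
→ y_cooling = 2.5 and y_reactor time = 4.5.
Shadow price of cooling = 2.5.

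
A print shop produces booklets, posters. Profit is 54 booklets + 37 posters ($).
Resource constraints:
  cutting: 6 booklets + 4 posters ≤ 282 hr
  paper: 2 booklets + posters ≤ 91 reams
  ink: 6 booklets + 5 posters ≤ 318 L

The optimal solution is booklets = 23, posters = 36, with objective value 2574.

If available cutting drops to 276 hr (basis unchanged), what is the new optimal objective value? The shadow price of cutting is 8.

Δb = -6, so new z* = 2574 + (8)·(-6) = 2574 − 48 = 2526.

2526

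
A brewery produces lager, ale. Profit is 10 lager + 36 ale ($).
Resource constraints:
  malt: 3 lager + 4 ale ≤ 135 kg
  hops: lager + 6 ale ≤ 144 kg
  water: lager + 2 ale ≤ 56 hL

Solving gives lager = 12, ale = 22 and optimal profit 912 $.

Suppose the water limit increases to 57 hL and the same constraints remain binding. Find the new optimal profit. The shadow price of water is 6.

Δb = 1, so new z* = 912 + (6)·(1) = 912 + 6 = 918.

918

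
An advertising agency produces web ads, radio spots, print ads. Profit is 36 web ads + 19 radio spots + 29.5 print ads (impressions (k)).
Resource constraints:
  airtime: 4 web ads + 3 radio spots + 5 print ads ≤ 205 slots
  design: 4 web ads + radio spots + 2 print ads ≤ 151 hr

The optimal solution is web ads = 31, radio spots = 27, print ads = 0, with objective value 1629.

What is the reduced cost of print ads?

At the optimum: airtime uses 205 of 205 (binding); design uses 151 of 151 (binding).
From A_Bᵀ y = c: 4·y_airtime + 4·y_design = 36; 3·y_airtime + 1·y_design = 19.
This yields shadow prices y_airtime = 5, y_design = 4.
Reduced cost of print ads: c₃ − yᵀa₃ = 29.5 − (5·5 + 4·2) = 29.5 − 33 = -3.5.

-3.5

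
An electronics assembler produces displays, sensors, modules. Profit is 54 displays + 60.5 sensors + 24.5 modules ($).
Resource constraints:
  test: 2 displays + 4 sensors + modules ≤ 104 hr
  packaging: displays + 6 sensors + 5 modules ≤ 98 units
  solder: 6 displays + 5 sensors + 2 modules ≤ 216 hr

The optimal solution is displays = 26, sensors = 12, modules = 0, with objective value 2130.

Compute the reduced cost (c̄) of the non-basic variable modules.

Check each constraint at x*: test 100/104 (slack 4); packaging 98/98 (tight); solder 216/216 (tight).
Since test is not tight, its dual is 0.
Dual feasibility on the basic columns requires 1·y_packaging + 6·y_solder = 54, 6·y_packaging + 5·y_solder = 60.5.
This yields shadow prices y_packaging = 3, y_solder = 8.5.
Reduced cost of modules: c₃ − yᵀa₃ = 24.5 − (3·5 + 8.5·2) = 24.5 − 32 = -7.5.

-7.5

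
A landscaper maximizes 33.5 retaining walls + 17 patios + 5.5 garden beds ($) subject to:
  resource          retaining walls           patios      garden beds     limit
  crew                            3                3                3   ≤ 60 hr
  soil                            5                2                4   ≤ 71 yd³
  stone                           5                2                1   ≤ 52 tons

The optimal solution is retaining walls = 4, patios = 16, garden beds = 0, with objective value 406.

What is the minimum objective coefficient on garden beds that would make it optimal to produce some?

11.5

Binding: crew and stone. Non-binding: soil (19 unused).
By complementary slackness, y = 0 for the non-binding constraint.
The binding rows give the dual system: 3·y_crew + 5·y_stone = 33.5 and 3·y_crew + 2·y_stone = 17.
→ y_crew = 2 and y_stone = 5.5.
garden beds enters the basis when its profit ≥ yᵀa₃ = 2·3 + 5.5·1 = 11.5.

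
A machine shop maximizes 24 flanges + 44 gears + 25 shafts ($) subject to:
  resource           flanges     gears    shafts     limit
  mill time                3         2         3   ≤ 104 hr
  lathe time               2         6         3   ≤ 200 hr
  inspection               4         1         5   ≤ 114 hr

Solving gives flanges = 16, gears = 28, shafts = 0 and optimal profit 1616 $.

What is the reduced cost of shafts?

-5

At the optimum: mill time uses 104 of 104 (binding); lathe time uses 200 of 200 (binding); inspection uses 92 of 114 (slack = 22).
Slack constraints have shadow price 0 (complementary slackness).
Dual feasibility on the basic columns requires 3·y_mill time + 2·y_lathe time = 24, 2·y_mill time + 6·y_lathe time = 44.
This yields shadow prices y_mill time = 4, y_lathe time = 6.
Reduced cost of shafts: c₃ − yᵀa₃ = 25 − (4·3 + 6·3) = 25 − 30 = -5.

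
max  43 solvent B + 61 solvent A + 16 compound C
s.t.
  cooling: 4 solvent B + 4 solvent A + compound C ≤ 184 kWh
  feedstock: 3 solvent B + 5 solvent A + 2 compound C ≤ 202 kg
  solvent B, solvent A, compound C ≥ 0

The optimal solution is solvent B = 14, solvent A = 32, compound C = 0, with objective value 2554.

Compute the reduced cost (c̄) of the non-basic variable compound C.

-6

At the optimum: cooling uses 184 of 184 (binding); feedstock uses 202 of 202 (binding).
The binding rows give the dual system: 4·y_cooling + 3·y_feedstock = 43 and 4·y_cooling + 5·y_feedstock = 61.
→ y_cooling = 4 and y_feedstock = 9.
Reduced cost of compound C: c₃ − yᵀa₃ = 16 − (4·1 + 9·2) = 16 − 22 = -6.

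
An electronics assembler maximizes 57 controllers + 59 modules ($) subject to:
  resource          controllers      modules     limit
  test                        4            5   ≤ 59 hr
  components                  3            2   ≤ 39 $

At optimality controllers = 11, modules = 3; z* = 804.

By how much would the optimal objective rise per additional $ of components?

7

Both test and components are binding at x*.
The binding rows give the dual system: 4·y_test + 3·y_components = 57 and 5·y_test + 2·y_components = 59.
→ y_test = 9 and y_components = 7.
Shadow price of components = 7.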